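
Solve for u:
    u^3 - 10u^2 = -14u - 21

Rearrange: u^3 - 10u^2 + 14u + 21 = 0.
Possible rational roots are divisors of 21. Testing u = 3 gives 0, so (u - 3) is a factor.
Divide: u^3 - 10u^2 + 14u + 21 = (u - 3)(u^2 - 7u - 7).
Apply the quadratic formula to u^2 - 7u - 7 = 0: u = (7 +/- sqrt(77))/2, i.e. u ~= 7.8875 or u ~= -0.8875.

u = -0.8875 or u = 3 or u = 7.8875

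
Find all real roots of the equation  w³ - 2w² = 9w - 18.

w = -3 or w = 2 or w = 3

Rearrange: w³ - 2w² - 9w + 18 = 0.
Possible rational roots are divisors of 18. Testing w = 2 gives 0, so (w - 2) is a factor.
Divide: w³ - 2w² - 9w + 18 = (w - 2)(w² - 9).
Factor the quadratic: w = 3 or w = -3.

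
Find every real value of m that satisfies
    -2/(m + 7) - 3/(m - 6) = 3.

Multiply both sides by (m + 7)(m - 6):
-2(m - 6) - 3(m + 7) = 3(m + 7)(m - 6).
Expand and collect terms: 3m² + 8m - 117 = 0.
By the quadratic formula, m = (-8 ± √1468) / 6, so m ≈ 5.0524 or m ≈ -7.7191.
Neither value makes a denominator zero (m ≠ -7, m ≠ 6), so both are valid.

m = -7.7191 or m = 5.0524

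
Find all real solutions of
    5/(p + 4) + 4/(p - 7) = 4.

Multiply both sides by (p + 4)(p - 7):
5(p - 7) + 4(p + 4) = 4(p + 4)(p - 7).
Expand and collect terms: 4p^2 - 21p - 93 = 0.
By the quadratic formula, p = (21 +/- sqrt(1929)) / 8, so p ~= 8.115 or p ~= -2.865.
Neither value makes a denominator zero (p != -4, p != 7), so both are valid.

p = -2.865 or p = 8.115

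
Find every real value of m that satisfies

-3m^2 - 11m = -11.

Rearrange to standard form: -3m^2 - 11m + 11 = 0.
Discriminant: (-11)^2 - 4*(-3)*11 = 253.
Quadratic formula: m = (11 +/- sqrt(253)) / (-6).
So m = -sqrt(253)/6 - 11/6 ~= -4.4843 or m = -11/6 + sqrt(253)/6 ~= 0.8177.

m = -4.4843 or m = 0.8177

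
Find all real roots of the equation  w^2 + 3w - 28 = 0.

w = -7 or w = 4

Factor: (w + 7)(w - 4) = 0.
So w = -7 or w = 4.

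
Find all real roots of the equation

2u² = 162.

u = -9 or u = 9

Bring every term to one side: 2u² - 162 = 0.
Factor: 2(u + 9)(u - 9) = 0.
So u = -9 or u = 9.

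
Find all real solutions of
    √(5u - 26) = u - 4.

u = 6 or u = 7

Square both sides: 5u - 26 = (u - 4)².
Expand and rearrange: u² - 13u + 42 = 0.
Solving gives u = 7 or u = 6.
Check each candidate in the original equation:
  u = 7: √(9) = 3, while u - 4 = 3 — valid.
  u = 6: √(4) = 2, while u - 4 = 2 — valid.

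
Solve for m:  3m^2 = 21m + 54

m = -2 or m = 9

Bring every term to one side: 3m^2 - 21m - 54 = 0.
Factor: 3(m + 2)(m - 9) = 0.
So m = -2 or m = 9.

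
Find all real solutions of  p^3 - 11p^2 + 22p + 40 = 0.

p = -1.1231 or p = 5 or p = 7.1231

Possible rational roots are divisors of 40. Testing p = 5 gives 0, so (p - 5) is a factor.
Divide: p^3 - 11p^2 + 22p + 40 = (p - 5)(p^2 - 6p - 8).
Apply the quadratic formula to p^2 - 6p - 8 = 0: p = (6 +/- sqrt(68))/2, i.e. p ~= 7.1231 or p ~= -1.1231.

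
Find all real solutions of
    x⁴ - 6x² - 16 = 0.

x = -2.8284 or x = 2.8284

Let u = x². The equation becomes u² - 6u - 16 = 0.
Factor: (u + 2)(u - 8) = 0, so u = -2 or u = 8.
x² = -2 < 0 has no real solution.
x² = 8 gives x = ±2·√(2) ≈ ±2.8284.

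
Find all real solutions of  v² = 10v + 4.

v = -0.3852 or v = 10.3852

Rearrange to standard form: v² - 10v - 4 = 0.
Discriminant: (-10)² − 4·1·(-4) = 116.
Quadratic formula: v = (10 ± √116) / 2.
So v = 5 + √(29) ≈ 10.3852 or v = 5 - √(29) ≈ -0.3852.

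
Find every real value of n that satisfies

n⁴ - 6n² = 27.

Let u = n². The equation becomes u² - 6u - 27 = 0.
Factor: (u + 3)(u - 9) = 0, so u = -3 or u = 9.
n² = -3 < 0 has no real solution.
n² = 9 gives n = ±3.

n = -3 or n = 3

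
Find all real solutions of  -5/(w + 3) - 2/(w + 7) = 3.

w = -8 or w = -4.3333

Multiply both sides by (w + 3)(w + 7):
-5(w + 7) - 2(w + 3) = 3(w + 3)(w + 7).
Expand and collect terms: 3w^2 + 37w + 104 = 0.
Factor or apply the quadratic formula: w = -4.3333 or w = -8.
Neither value makes a denominator zero (w != -3, w != -7), so both are valid.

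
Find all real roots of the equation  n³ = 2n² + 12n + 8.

Rearrange: n³ - 2n² - 12n - 8 = 0.
Possible rational roots are divisors of -8. Testing n = -2 gives 0, so (n + 2) is a factor.
Divide: n³ - 2n² - 12n - 8 = (n + 2)(n² - 4n - 4).
Apply the quadratic formula to n² - 4n - 4 = 0: n = (4 ± √32)/2, i.e. n ≈ 4.8284 or n ≈ -0.8284.

n = -2 or n = -0.8284 or n = 4.8284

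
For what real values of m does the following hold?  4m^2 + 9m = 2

Rearrange to standard form: 4m^2 + 9m - 2 = 0.
Discriminant: (9)^2 - 4*4*(-2) = 113.
Quadratic formula: m = (-9 +/- sqrt(113)) / 8.
So m = -9/8 + sqrt(113)/8 ~= 0.2038 or m = -sqrt(113)/8 - 9/8 ~= -2.4538.

m = -2.4538 or m = 0.2038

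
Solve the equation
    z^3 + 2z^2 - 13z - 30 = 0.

Possible rational roots are divisors of -30. Testing z = -3 gives 0, so (z + 3) is a factor.
Divide: z^3 + 2z^2 - 13z - 30 = (z + 3)(z^2 - z - 10).
Apply the quadratic formula to z^2 - z - 10 = 0: z = (1 +/- sqrt(41))/2, i.e. z ~= 3.7016 or z ~= -2.7016.

z = -3 or z = -2.7016 or z = 3.7016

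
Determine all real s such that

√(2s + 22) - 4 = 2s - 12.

s = 7

Isolate the radical: √(2s + 22) = 2s - 8.
Square both sides: 2s + 22 = (2s - 8)².
Expand and rearrange: 4s² - 34s + 42 = 0.
Solving gives s = 7 or s = 1.5.
Check each candidate in the original equation:
  s = 7: √(36) = 6, while 2s - 8 = 6 — valid.
  s = 1.5: √(25) = 5, while 2s - 8 = -5 — extraneous.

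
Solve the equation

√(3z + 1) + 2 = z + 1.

z = 5

Isolate the radical: √(3z + 1) = z - 1.
Square both sides: 3z + 1 = (z - 1)².
Expand and rearrange: z² - 5z = 0.
Solving gives z = 5 or z = 0.
Check each candidate in the original equation:
  z = 5: √(16) = 4, while z - 1 = 4 — valid.
  z = 0: √(1) = 1, while z - 1 = -1 — extraneous.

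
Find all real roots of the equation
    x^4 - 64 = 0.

Let u = x^2. The equation becomes u^2 - 64 = 0.
Factor: (u + 8)(u - 8) = 0, so u = -8 or u = 8.
x^2 = -8 < 0 has no real solution.
x^2 = 8 gives x = +/-2*sqrt(2) ~= +/-2.8284.

x = -2.8284 or x = 2.8284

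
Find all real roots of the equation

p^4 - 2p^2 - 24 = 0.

Let u = p^2. The equation becomes u^2 - 2u - 24 = 0.
Factor: (u - 6)(u + 4) = 0, so u = 6 or u = -4.
p^2 = 6 gives p = +/-sqrt(6) ~= +/-2.4495.
p^2 = -4 < 0 has no real solution.

p = -2.4495 or p = 2.4495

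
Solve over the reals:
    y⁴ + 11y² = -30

Let u = y². The equation becomes u² + 11u + 30 = 0.
Factor: (u + 5)(u + 6) = 0, so u = -5 or u = -6.
y² = -5 < 0 has no real solution.
y² = -6 < 0 has no real solution.

No real solutions.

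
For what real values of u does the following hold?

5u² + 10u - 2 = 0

Discriminant: (10)² − 4·5·(-2) = 140.
Quadratic formula: u = (-10 ± √140) / 10.
So u = -1 + √(35)/5 ≈ 0.1832 or u = -√(35)/5 - 1 ≈ -2.1832.

u = -2.1832 or u = 0.1832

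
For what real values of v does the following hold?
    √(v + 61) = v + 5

v = 3

Square both sides: v + 61 = (v + 5)².
Expand and rearrange: v² + 9v - 36 = 0.
Solving gives v = 3 or v = -12.
Check each candidate in the original equation:
  v = 3: √(64) = 8, while v + 5 = 8 — valid.
  v = -12: √(49) = 7, while v + 5 = -7 — extraneous.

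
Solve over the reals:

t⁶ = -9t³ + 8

Let u = t³. The equation becomes u² + 9u - 8 = 0.
By the quadratic formula, u = -9/2 + √(113)/2 or u = -√(113)/2 - 9/2.
t³ = -9/2 + √(113)/2 gives t = ∛(-9/2 + √(113)/2) ≈ 0.9341.
t³ = -√(113)/2 - 9/2 gives t = -∛(9/2 + √(113)/2) ≈ -2.1411.

t = -2.1411 or t = 0.9341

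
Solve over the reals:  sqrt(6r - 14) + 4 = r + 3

Isolate the radical: sqrt(6r - 14) = r - 1.
Square both sides: 6r - 14 = (r - 1)^2.
Expand and rearrange: r^2 - 8r + 15 = 0.
Solving gives r = 5 or r = 3.
Check each candidate in the original equation:
  r = 5: sqrt(16) = 4, while r - 1 = 4 — valid.
  r = 3: sqrt(4) = 2, while r - 1 = 2 — valid.

r = 3 or r = 5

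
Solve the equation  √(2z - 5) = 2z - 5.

z = 2.5 or z = 3

Square both sides: 2z - 5 = (2z - 5)².
Expand and rearrange: 4z² - 22z + 30 = 0.
Solving gives z = 3 or z = 2.5.
Check each candidate in the original equation:
  z = 3: √(1) = 1, while 2z - 5 = 1 — valid.
  z = 2.5: √(0) = 0, while 2z - 5 = 0 — valid.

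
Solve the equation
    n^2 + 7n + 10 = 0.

Factor: (n + 2)(n + 5) = 0.
So n = -2 or n = -5.

n = -5 or n = -2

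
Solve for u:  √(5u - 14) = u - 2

Square both sides: 5u - 14 = (u - 2)².
Expand and rearrange: u² - 9u + 18 = 0.
Solving gives u = 6 or u = 3.
Check each candidate in the original equation:
  u = 6: √(16) = 4, while u - 2 = 4 — valid.
  u = 3: √(1) = 1, while u - 2 = 1 — valid.

u = 3 or u = 6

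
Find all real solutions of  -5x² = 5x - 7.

Rearrange to standard form: -5x² - 5x + 7 = 0.
Discriminant: (-5)² − 4·(-5)·7 = 165.
Quadratic formula: x = (5 ± √165) / (-10).
So x = -√(165)/10 - 1/2 ≈ -1.7845 or x = -1/2 + √(165)/10 ≈ 0.7845.

x = -1.7845 or x = 0.7845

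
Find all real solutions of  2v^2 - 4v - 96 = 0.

Factor: 2(v - 8)(v + 6) = 0.
So v = 8 or v = -6.

v = -6 or v = 8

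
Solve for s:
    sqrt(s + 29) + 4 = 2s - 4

Isolate the radical: sqrt(s + 29) = 2s - 8.
Square both sides: s + 29 = (2s - 8)^2.
Expand and rearrange: 4s^2 - 33s + 35 = 0.
Solving gives s = 7 or s = 1.25.
Check each candidate in the original equation:
  s = 7: sqrt(36) = 6, while 2s - 8 = 6 — valid.
  s = 1.25: sqrt(30.25) = 5.5, while 2s - 8 = -5.5 — extraneous.

s = 7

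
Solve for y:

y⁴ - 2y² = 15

Let u = y². The equation becomes u² - 2u - 15 = 0.
Factor: (u + 3)(u - 5) = 0, so u = -3 or u = 5.
y² = -3 < 0 has no real solution.
y² = 5 gives y = ±√(5) ≈ ±2.2361.

y = -2.2361 or y = 2.2361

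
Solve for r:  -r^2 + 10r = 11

r = 1.2583 or r = 8.7417

Rearrange to standard form: -r^2 + 10r - 11 = 0.
Discriminant: (10)^2 - 4*(-1)*(-11) = 56.
Quadratic formula: r = (-10 +/- sqrt(56)) / (-2).
So r = 5 - sqrt(14) ~= 1.2583 or r = sqrt(14) + 5 ~= 8.7417.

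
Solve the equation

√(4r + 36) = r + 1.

r = 7

Square both sides: 4r + 36 = (r + 1)².
Expand and rearrange: r² - 2r - 35 = 0.
Solving gives r = 7 or r = -5.
Check each candidate in the original equation:
  r = 7: √(64) = 8, while r + 1 = 8 — valid.
  r = -5: √(16) = 4, while r + 1 = -4 — extraneous.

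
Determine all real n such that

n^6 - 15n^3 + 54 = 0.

n = 1.8171 or n = 2.0801

Let u = n^3. The equation becomes u^2 - 15u + 54 = 0.
Factor: (u - 9)(u - 6) = 0, so u = 9 or u = 6.
n^3 = 9 gives n = (9)^(1/3) ~= 2.0801.
n^3 = 6 gives n = (6)^(1/3) ~= 1.8171.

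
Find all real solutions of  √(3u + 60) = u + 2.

Square both sides: 3u + 60 = (u + 2)².
Expand and rearrange: u² + u - 56 = 0.
Solving gives u = 7 or u = -8.
Check each candidate in the original equation:
  u = 7: √(81) = 9, while u + 2 = 9 — valid.
  u = -8: √(36) = 6, while u + 2 = -6 — extraneous.

u = 7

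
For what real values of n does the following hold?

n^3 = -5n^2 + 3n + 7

n = -5.3166 or n = -1 or n = 1.3166

Rearrange: n^3 + 5n^2 - 3n - 7 = 0.
Possible rational roots are divisors of -7. Testing n = -1 gives 0, so (n + 1) is a factor.
Divide: n^3 + 5n^2 - 3n - 7 = (n + 1)(n^2 + 4n - 7).
Apply the quadratic formula to n^2 + 4n - 7 = 0: n = (-4 +/- sqrt(44))/2, i.e. n ~= 1.3166 or n ~= -5.3166.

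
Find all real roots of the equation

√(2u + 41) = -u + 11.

u = 4

Square both sides: 2u + 41 = (-u + 11)².
Expand and rearrange: u² - 24u + 80 = 0.
Solving gives u = 20 or u = 4.
Check each candidate in the original equation:
  u = 20: √(81) = 9, while -u + 11 = -9 — extraneous.
  u = 4: √(49) = 7, while -u + 11 = 7 — valid.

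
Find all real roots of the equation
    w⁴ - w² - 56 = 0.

Let u = w². The equation becomes u² - u - 56 = 0.
Factor: (u + 7)(u - 8) = 0, so u = -7 or u = 8.
w² = -7 < 0 has no real solution.
w² = 8 gives w = ±2·√(2) ≈ ±2.8284.

w = -2.8284 or w = 2.8284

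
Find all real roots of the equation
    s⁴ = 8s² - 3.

s = -2.7578 or s = -0.6281 or s = 0.6281 or s = 2.7578

Let u = s². The equation becomes u² - 8u + 3 = 0.
By the quadratic formula, u = √(13) + 4 or u = 4 - √(13).
s² = √(13) + 4 gives s = ±√(√(13) + 4) ≈ ±2.7578.
s² = 4 - √(13) gives s = ±√(4 - √(13)) ≈ ±0.6281.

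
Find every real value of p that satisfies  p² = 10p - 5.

p = 0.5279 or p = 9.4721

Rearrange to standard form: p² - 10p + 5 = 0.
Discriminant: (-10)² − 4·1·5 = 80.
Quadratic formula: p = (10 ± √80) / 2.
So p = 2·√(5) + 5 ≈ 9.4721 or p = 5 - 2·√(5) ≈ 0.5279.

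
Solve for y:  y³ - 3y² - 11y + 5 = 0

Possible rational roots are divisors of 5. Testing y = 5 gives 0, so (y - 5) is a factor.
Divide: y³ - 3y² - 11y + 5 = (y - 5)(y² + 2y - 1).
Apply the quadratic formula to y² + 2y - 1 = 0: y = (-2 ± √8)/2, i.e. y ≈ 0.4142 or y ≈ -2.4142.

y = -2.4142 or y = 0.4142 or y = 5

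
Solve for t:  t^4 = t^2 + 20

Let u = t^2. The equation becomes u^2 - u - 20 = 0.
Factor: (u - 5)(u + 4) = 0, so u = 5 or u = -4.
t^2 = 5 gives t = +/-sqrt(5) ~= +/-2.2361.
t^2 = -4 < 0 has no real solution.

t = -2.2361 or t = 2.2361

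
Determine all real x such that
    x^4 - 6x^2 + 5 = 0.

Let u = x^2. The equation becomes u^2 - 6u + 5 = 0.
Factor: (u - 1)(u - 5) = 0, so u = 1 or u = 5.
x^2 = 1 gives x = +/-1.
x^2 = 5 gives x = +/-sqrt(5) ~= +/-2.2361.

x = -2.2361 or x = -1 or x = 1 or x = 2.2361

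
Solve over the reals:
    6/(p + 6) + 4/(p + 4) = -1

Multiply both sides by (p + 6)(p + 4):
6(p + 4) + 4(p + 6) = -(p + 6)(p + 4).
Expand and collect terms: -p^2 - 20p - 72 = 0.
By the quadratic formula, p = (20 +/- sqrt(112)) / -2, so p ~= -15.2915 or p ~= -4.7085.
Neither value makes a denominator zero (p != -6, p != -4), so both are valid.

p = -15.2915 or p = -4.7085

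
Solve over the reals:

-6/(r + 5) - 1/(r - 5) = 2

r = -8.1189 or r = 4.6189

Multiply both sides by (r + 5)(r - 5):
-6(r - 5) - (r + 5) = 2(r + 5)(r - 5).
Expand and collect terms: 2r² + 7r - 75 = 0.
By the quadratic formula, r = (-7 ± √649) / 4, so r ≈ 4.6189 or r ≈ -8.1189.
Neither value makes a denominator zero (r ≠ -5, r ≠ 5), so both are valid.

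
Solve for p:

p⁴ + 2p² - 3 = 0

p = -1 or p = 1

Let u = p². The equation becomes u² + 2u - 3 = 0.
Factor: (u + 3)(u - 1) = 0, so u = -3 or u = 1.
p² = -3 < 0 has no real solution.
p² = 1 gives p = ±1.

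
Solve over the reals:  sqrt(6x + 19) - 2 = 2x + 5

x = -3 or x = -2.5

Isolate the radical: sqrt(6x + 19) = 2x + 7.
Square both sides: 6x + 19 = (2x + 7)^2.
Expand and rearrange: 4x^2 + 22x + 30 = 0.
Solving gives x = -2.5 or x = -3.
Check each candidate in the original equation:
  x = -2.5: sqrt(4) = 2, while 2x + 7 = 2 — valid.
  x = -3: sqrt(1) = 1, while 2x + 7 = 1 — valid.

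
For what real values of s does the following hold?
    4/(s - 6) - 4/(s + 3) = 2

Multiply both sides by (s - 6)(s + 3):
4(s + 3) - 4(s - 6) = 2(s - 6)(s + 3).
Expand and collect terms: 2s² - 6s - 72 = 0.
By the quadratic formula, s = (6 ± √612) / 4, so s ≈ 7.6847 or s ≈ -4.6847.
Neither value makes a denominator zero (s ≠ 6, s ≠ -3), so both are valid.

s = -4.6847 or s = 7.6847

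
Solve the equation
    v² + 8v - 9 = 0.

v = -9 or v = 1

Factor: (v - 1)(v + 9) = 0.
So v = 1 or v = -9.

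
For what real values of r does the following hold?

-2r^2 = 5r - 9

r = -3.7122 or r = 1.2122

Rearrange to standard form: -2r^2 - 5r + 9 = 0.
Discriminant: (-5)^2 - 4*(-2)*9 = 97.
Quadratic formula: r = (5 +/- sqrt(97)) / (-4).
So r = -sqrt(97)/4 - 5/4 ~= -3.7122 or r = -5/4 + sqrt(97)/4 ~= 1.2122.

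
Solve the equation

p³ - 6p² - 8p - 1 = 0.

p = -1 or p = -0.1401 or p = 7.1401

Possible rational roots are divisors of -1. Testing p = -1 gives 0, so (p + 1) is a factor.
Divide: p³ - 6p² - 8p - 1 = (p + 1)(p² - 7p - 1).
Apply the quadratic formula to p² - 7p - 1 = 0: p = (7 ± √53)/2, i.e. p ≈ 7.1401 or p ≈ -0.1401.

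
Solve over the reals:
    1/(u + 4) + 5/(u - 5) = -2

Multiply both sides by (u + 4)(u - 5):
(u - 5) + 5(u + 4) = -2(u + 4)(u - 5).
Expand and collect terms: -2u^2 - 4u + 25 = 0.
By the quadratic formula, u = (4 +/- sqrt(216)) / -4, so u ~= -4.6742 or u ~= 2.6742.
Neither value makes a denominator zero (u != -4, u != 5), so both are valid.

u = -4.6742 or u = 2.6742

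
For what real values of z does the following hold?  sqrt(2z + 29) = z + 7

z = -2

Square both sides: 2z + 29 = (z + 7)^2.
Expand and rearrange: z^2 + 12z + 20 = 0.
Solving gives z = -2 or z = -10.
Check each candidate in the original equation:
  z = -2: sqrt(25) = 5, while z + 7 = 5 — valid.
  z = -10: sqrt(9) = 3, while z + 7 = -3 — extraneous.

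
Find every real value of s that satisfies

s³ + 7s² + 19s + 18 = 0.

Possible rational roots are divisors of 18. Testing s = -2 gives 0, so (s + 2) is a factor.
Divide: s³ + 7s² + 19s + 18 = (s + 2)(s² + 5s + 9).
The quadratic s² + 5s + 9 has discriminant -11 < 0, so no further real roots.

s = -2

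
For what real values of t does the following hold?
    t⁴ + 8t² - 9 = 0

Let u = t². The equation becomes u² + 8u - 9 = 0.
Factor: (u - 1)(u + 9) = 0, so u = 1 or u = -9.
t² = 1 gives t = ±1.
t² = -9 < 0 has no real solution.

t = -1 or t = 1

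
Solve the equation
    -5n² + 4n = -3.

n = -0.4718 or n = 1.2718

Rearrange to standard form: -5n² + 4n + 3 = 0.
Discriminant: (4)² − 4·(-5)·3 = 76.
Quadratic formula: n = (-4 ± √76) / (-10).
So n = 2/5 - √(19)/5 ≈ -0.4718 or n = 2/5 + √(19)/5 ≈ 1.2718.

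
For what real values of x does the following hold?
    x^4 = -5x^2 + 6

Let u = x^2. The equation becomes u^2 + 5u - 6 = 0.
Factor: (u - 1)(u + 6) = 0, so u = 1 or u = -6.
x^2 = 1 gives x = +/-1.
x^2 = -6 < 0 has no real solution.

x = -1 or x = 1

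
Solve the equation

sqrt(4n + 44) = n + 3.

Square both sides: 4n + 44 = (n + 3)^2.
Expand and rearrange: n^2 + 2n - 35 = 0.
Solving gives n = 5 or n = -7.
Check each candidate in the original equation:
  n = 5: sqrt(64) = 8, while n + 3 = 8 — valid.
  n = -7: sqrt(16) = 4, while n + 3 = -4 — extraneous.

n = 5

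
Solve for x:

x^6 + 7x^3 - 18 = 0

x = -2.0801 or x = 1.2599

Let u = x^3. The equation becomes u^2 + 7u - 18 = 0.
Factor: (u + 9)(u - 2) = 0, so u = -9 or u = 2.
x^3 = -9 gives x = -(9)^(1/3) ~= -2.0801.
x^3 = 2 gives x = (2)^(1/3) ~= 1.2599.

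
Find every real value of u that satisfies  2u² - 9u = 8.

Rearrange to standard form: 2u² - 9u - 8 = 0.
Discriminant: (-9)² − 4·2·(-8) = 145.
Quadratic formula: u = (9 ± √145) / 4.
So u = 9/4 + √(145)/4 ≈ 5.2604 or u = 9/4 - √(145)/4 ≈ -0.7604.

u = -0.7604 or u = 5.2604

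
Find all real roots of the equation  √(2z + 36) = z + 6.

Square both sides: 2z + 36 = (z + 6)².
Expand and rearrange: z² + 10z = 0.
Solving gives z = 0 or z = -10.
Check each candidate in the original equation:
  z = 0: √(36) = 6, while z + 6 = 6 — valid.
  z = -10: √(16) = 4, while z + 6 = -4 — extraneous.

z = 0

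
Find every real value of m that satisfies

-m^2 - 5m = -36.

Bring every term to one side: -m^2 - 5m + 36 = 0.
Factor: -1(m + 9)(m - 4) = 0.
So m = -9 or m = 4.

m = -9 or m = 4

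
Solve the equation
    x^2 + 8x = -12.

x = -6 or x = -2

Bring every term to one side: x^2 + 8x + 12 = 0.
Factor: (x + 2)(x + 6) = 0.
So x = -2 or x = -6.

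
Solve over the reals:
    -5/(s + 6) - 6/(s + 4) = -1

Multiply both sides by (s + 6)(s + 4):
-5(s + 4) - 6(s + 6) = -(s + 6)(s + 4).
Expand and collect terms: -s² + s + 32 = 0.
By the quadratic formula, s = (-1 ± √129) / -2, so s ≈ -5.1789 or s ≈ 6.1789.
Neither value makes a denominator zero (s ≠ -6, s ≠ -4), so both are valid.

s = -5.1789 or s = 6.1789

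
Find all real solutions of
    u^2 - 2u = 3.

u = -1 or u = 3

Bring every term to one side: u^2 - 2u - 3 = 0.
Factor: (u - 3)(u + 1) = 0.
So u = 3 or u = -1.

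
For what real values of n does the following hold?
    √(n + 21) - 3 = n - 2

Isolate the radical: √(n + 21) = n + 1.
Square both sides: n + 21 = (n + 1)².
Expand and rearrange: n² + n - 20 = 0.
Solving gives n = 4 or n = -5.
Check each candidate in the original equation:
  n = 4: √(25) = 5, while n + 1 = 5 — valid.
  n = -5: √(16) = 4, while n + 1 = -4 — extraneous.

n = 4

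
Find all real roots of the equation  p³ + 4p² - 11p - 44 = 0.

p = -4 or p = -3.3166 or p = 3.3166

Possible rational roots are divisors of -44. Testing p = -4 gives 0, so (p + 4) is a factor.
Divide: p³ + 4p² - 11p - 44 = (p + 4)(p² - 11).
Apply the quadratic formula to p² - 11 = 0: p = (0 ± √44)/2, i.e. p ≈ 3.3166 or p ≈ -3.3166.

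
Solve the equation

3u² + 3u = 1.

Rearrange to standard form: 3u² + 3u - 1 = 0.
Discriminant: (3)² − 4·3·(-1) = 21.
Quadratic formula: u = (-3 ± √21) / 6.
So u = -1/2 + √(21)/6 ≈ 0.2638 or u = -√(21)/6 - 1/2 ≈ -1.2638.

u = -1.2638 or u = 0.2638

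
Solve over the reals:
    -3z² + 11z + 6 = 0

z = -0.4821 or z = 4.1487

Discriminant: (11)² − 4·(-3)·6 = 193.
Quadratic formula: z = (-11 ± √193) / (-6).
So z = 11/6 - √(193)/6 ≈ -0.4821 or z = 11/6 + √(193)/6 ≈ 4.1487.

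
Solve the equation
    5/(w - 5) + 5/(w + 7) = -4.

Multiply both sides by (w - 5)(w + 7):
5(w + 7) + 5(w - 5) = -4(w - 5)(w + 7).
Expand and collect terms: -4w^2 - 18w + 130 = 0.
By the quadratic formula, w = (18 +/- sqrt(2404)) / -8, so w ~= -8.3788 or w ~= 3.8788.
Neither value makes a denominator zero (w != 5, w != -7), so both are valid.

w = -8.3788 or w = 3.8788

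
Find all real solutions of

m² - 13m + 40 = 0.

m = 5 or m = 8

Factor: (m - 8)(m - 5) = 0.
So m = 8 or m = 5.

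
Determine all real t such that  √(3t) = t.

Square both sides: 3t = (t)².
Expand and rearrange: t² - 3t = 0.
Solving gives t = 3 or t = 0.
Check each candidate in the original equation:
  t = 3: √(9) = 3, while t = 3 — valid.
  t = 0: √(0) = 0, while t = 0 — valid.

t = 0 or t = 3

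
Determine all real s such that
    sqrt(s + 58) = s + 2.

s = 6

Square both sides: s + 58 = (s + 2)^2.
Expand and rearrange: s^2 + 3s - 54 = 0.
Solving gives s = 6 or s = -9.
Check each candidate in the original equation:
  s = 6: sqrt(64) = 8, while s + 2 = 8 — valid.
  s = -9: sqrt(49) = 7, while s + 2 = -7 — extraneous.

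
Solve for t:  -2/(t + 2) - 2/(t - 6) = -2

Multiply both sides by (t + 2)(t - 6):
-2(t - 6) - 2(t + 2) = -2(t + 2)(t - 6).
Expand and collect terms: -2t^2 + 12t + 16 = 0.
By the quadratic formula, t = (-12 +/- sqrt(272)) / -4, so t ~= -1.1231 or t ~= 7.1231.
Neither value makes a denominator zero (t != -2, t != 6), so both are valid.

t = -1.1231 or t = 7.1231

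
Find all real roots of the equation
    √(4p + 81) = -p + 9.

Square both sides: 4p + 81 = (-p + 9)².
Expand and rearrange: p² - 22p = 0.
Solving gives p = 22 or p = 0.
Check each candidate in the original equation:
  p = 22: √(169) = 13, while -p + 9 = -13 — extraneous.
  p = 0: √(81) = 9, while -p + 9 = 9 — valid.

p = 0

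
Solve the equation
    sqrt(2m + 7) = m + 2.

Square both sides: 2m + 7 = (m + 2)^2.
Expand and rearrange: m^2 + 2m - 3 = 0.
Solving gives m = 1 or m = -3.
Check each candidate in the original equation:
  m = 1: sqrt(9) = 3, while m + 2 = 3 — valid.
  m = -3: sqrt(1) = 1, while m + 2 = -1 — extraneous.

m = 1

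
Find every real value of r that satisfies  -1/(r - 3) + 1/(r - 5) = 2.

Multiply both sides by (r - 3)(r - 5):
-(r - 5) + (r - 3) = 2(r - 3)(r - 5).
Expand and collect terms: 2r^2 - 16r + 28 = 0.
By the quadratic formula, r = (16 +/- sqrt(32)) / 4, so r ~= 5.4142 or r ~= 2.5858.
Neither value makes a denominator zero (r != 3, r != 5), so both are valid.

r = 2.5858 or r = 5.4142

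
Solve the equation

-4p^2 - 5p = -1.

Rearrange to standard form: -4p^2 - 5p + 1 = 0.
Discriminant: (-5)^2 - 4*(-4)*1 = 41.
Quadratic formula: p = (5 +/- sqrt(41)) / (-8).
So p = -sqrt(41)/8 - 5/8 ~= -1.4254 or p = -5/8 + sqrt(41)/8 ~= 0.1754.

p = -1.4254 or p = 0.1754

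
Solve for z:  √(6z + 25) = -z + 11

z = 4

Square both sides: 6z + 25 = (-z + 11)².
Expand and rearrange: z² - 28z + 96 = 0.
Solving gives z = 24 or z = 4.
Check each candidate in the original equation:
  z = 24: √(169) = 13, while -z + 11 = -13 — extraneous.
  z = 4: √(49) = 7, while -z + 11 = 7 — valid.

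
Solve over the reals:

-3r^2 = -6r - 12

r = -1.2361 or r = 3.2361

Rearrange to standard form: -3r^2 + 6r + 12 = 0.
Discriminant: (6)^2 - 4*(-3)*12 = 180.
Quadratic formula: r = (-6 +/- sqrt(180)) / (-6).
So r = 1 - sqrt(5) ~= -1.2361 or r = 1 + sqrt(5) ~= 3.2361.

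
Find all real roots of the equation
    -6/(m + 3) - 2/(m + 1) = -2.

Multiply both sides by (m + 3)(m + 1):
-6(m + 1) - 2(m + 3) = -2(m + 3)(m + 1).
Expand and collect terms: -2m² + 6 = 0.
By the quadratic formula, m = (0 ± √48) / -4, so m ≈ -1.7321 or m ≈ 1.7321.
Neither value makes a denominator zero (m ≠ -3, m ≠ -1), so both are valid.

m = -1.7321 or m = 1.7321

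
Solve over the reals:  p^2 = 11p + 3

Rearrange to standard form: p^2 - 11p - 3 = 0.
Discriminant: (-11)^2 - 4*1*(-3) = 133.
Quadratic formula: p = (11 +/- sqrt(133)) / 2.
So p = 11/2 + sqrt(133)/2 ~= 11.2663 or p = 11/2 - sqrt(133)/2 ~= -0.2663.

p = -0.2663 or p = 11.2663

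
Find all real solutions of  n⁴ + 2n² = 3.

n = -1 or n = 1

Let u = n². The equation becomes u² + 2u - 3 = 0.
Factor: (u + 3)(u - 1) = 0, so u = -3 or u = 1.
n² = -3 < 0 has no real solution.
n² = 1 gives n = ±1.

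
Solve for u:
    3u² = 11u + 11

u = -0.8177 or u = 4.4843

Rearrange to standard form: 3u² - 11u - 11 = 0.
Discriminant: (-11)² − 4·3·(-11) = 253.
Quadratic formula: u = (11 ± √253) / 6.
So u = 11/6 + √(253)/6 ≈ 4.4843 or u = 11/6 - √(253)/6 ≈ -0.8177.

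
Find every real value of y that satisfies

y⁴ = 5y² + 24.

Let u = y². The equation becomes u² - 5u - 24 = 0.
Factor: (u - 8)(u + 3) = 0, so u = 8 or u = -3.
y² = 8 gives y = ±2·√(2) ≈ ±2.8284.
y² = -3 < 0 has no real solution.

y = -2.8284 or y = 2.8284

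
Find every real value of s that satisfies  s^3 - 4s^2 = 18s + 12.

s = -2 or s = -0.873 or s = 6.873

Rearrange: s^3 - 4s^2 - 18s - 12 = 0.
Possible rational roots are divisors of -12. Testing s = -2 gives 0, so (s + 2) is a factor.
Divide: s^3 - 4s^2 - 18s - 12 = (s + 2)(s^2 - 6s - 6).
Apply the quadratic formula to s^2 - 6s - 6 = 0: s = (6 +/- sqrt(60))/2, i.e. s ~= 6.873 or s ~= -0.873.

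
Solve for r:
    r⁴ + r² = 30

Let u = r². The equation becomes u² + u - 30 = 0.
Factor: (u + 6)(u - 5) = 0, so u = -6 or u = 5.
r² = -6 < 0 has no real solution.
r² = 5 gives r = ±√(5) ≈ ±2.2361.

r = -2.2361 or r = 2.2361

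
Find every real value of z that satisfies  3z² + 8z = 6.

Rearrange to standard form: 3z² + 8z - 6 = 0.
Discriminant: (8)² − 4·3·(-6) = 136.
Quadratic formula: z = (-8 ± √136) / 6.
So z = -4/3 + √(34)/3 ≈ 0.6103 or z = -√(34)/3 - 4/3 ≈ -3.277.

z = -3.277 or z = 0.6103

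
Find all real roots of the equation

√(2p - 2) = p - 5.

p = 9

Square both sides: 2p - 2 = (p - 5)².
Expand and rearrange: p² - 12p + 27 = 0.
Solving gives p = 9 or p = 3.
Check each candidate in the original equation:
  p = 9: √(16) = 4, while p - 5 = 4 — valid.
  p = 3: √(4) = 2, while p - 5 = -2 — extraneous.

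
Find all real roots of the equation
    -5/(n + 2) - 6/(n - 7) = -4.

Multiply both sides by (n + 2)(n - 7):
-5(n - 7) - 6(n + 2) = -4(n + 2)(n - 7).
Expand and collect terms: -4n² + 31n + 33 = 0.
By the quadratic formula, n = (-31 ± √1489) / -8, so n ≈ -0.9484 or n ≈ 8.6984.
Neither value makes a denominator zero (n ≠ -2, n ≠ 7), so both are valid.

n = -0.9484 or n = 8.6984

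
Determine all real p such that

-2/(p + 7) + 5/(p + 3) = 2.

Multiply both sides by (p + 7)(p + 3):
-2(p + 3) + 5(p + 7) = 2(p + 7)(p + 3).
Expand and collect terms: 2p^2 + 17p + 13 = 0.
By the quadratic formula, p = (-17 +/- sqrt(185)) / 4, so p ~= -0.8496 or p ~= -7.6504.
Neither value makes a denominator zero (p != -7, p != -3), so both are valid.

p = -7.6504 or p = -0.8496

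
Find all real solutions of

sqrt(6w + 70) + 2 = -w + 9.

w = -1

Isolate the radical: sqrt(6w + 70) = -w + 7.
Square both sides: 6w + 70 = (-w + 7)^2.
Expand and rearrange: w^2 - 20w - 21 = 0.
Solving gives w = 21 or w = -1.
Check each candidate in the original equation:
  w = 21: sqrt(196) = 14, while -w + 7 = -14 — extraneous.
  w = -1: sqrt(64) = 8, while -w + 7 = 8 — valid.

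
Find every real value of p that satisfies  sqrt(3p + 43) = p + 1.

p = 7

Square both sides: 3p + 43 = (p + 1)^2.
Expand and rearrange: p^2 - p - 42 = 0.
Solving gives p = 7 or p = -6.
Check each candidate in the original equation:
  p = 7: sqrt(64) = 8, while p + 1 = 8 — valid.
  p = -6: sqrt(25) = 5, while p + 1 = -5 — extraneous.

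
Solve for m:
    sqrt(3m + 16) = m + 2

m = 3

Square both sides: 3m + 16 = (m + 2)^2.
Expand and rearrange: m^2 + m - 12 = 0.
Solving gives m = 3 or m = -4.
Check each candidate in the original equation:
  m = 3: sqrt(25) = 5, while m + 2 = 5 — valid.
  m = -4: sqrt(4) = 2, while m + 2 = -2 — extraneous.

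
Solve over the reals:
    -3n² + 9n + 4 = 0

n = -0.393 or n = 3.393

Discriminant: (9)² − 4·(-3)·4 = 129.
Quadratic formula: n = (-9 ± √129) / (-6).
So n = 3/2 - √(129)/6 ≈ -0.393 or n = 3/2 + √(129)/6 ≈ 3.393.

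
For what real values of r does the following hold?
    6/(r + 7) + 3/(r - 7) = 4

Multiply both sides by (r + 7)(r - 7):
6(r - 7) + 3(r + 7) = 4(r + 7)(r - 7).
Expand and collect terms: 4r^2 - 9r - 175 = 0.
By the quadratic formula, r = (9 +/- sqrt(2881)) / 8, so r ~= 7.8344 or r ~= -5.5844.
Neither value makes a denominator zero (r != -7, r != 7), so both are valid.

r = -5.5844 or r = 7.8344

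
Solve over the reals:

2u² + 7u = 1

Rearrange to standard form: 2u² + 7u - 1 = 0.
Discriminant: (7)² − 4·2·(-1) = 57.
Quadratic formula: u = (-7 ± √57) / 4.
So u = -7/4 + √(57)/4 ≈ 0.1375 or u = -√(57)/4 - 7/4 ≈ -3.6375.

u = -3.6375 or u = 0.1375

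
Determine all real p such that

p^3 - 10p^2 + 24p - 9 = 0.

p = 0.4586 or p = 3 or p = 6.5414

Possible rational roots are divisors of -9. Testing p = 3 gives 0, so (p - 3) is a factor.
Divide: p^3 - 10p^2 + 24p - 9 = (p - 3)(p^2 - 7p + 3).
Apply the quadratic formula to p^2 - 7p + 3 = 0: p = (7 +/- sqrt(37))/2, i.e. p ~= 6.5414 or p ~= 0.4586.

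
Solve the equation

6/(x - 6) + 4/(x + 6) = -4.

x = -7.129 or x = 4.629

Multiply both sides by (x - 6)(x + 6):
6(x + 6) + 4(x - 6) = -4(x - 6)(x + 6).
Expand and collect terms: -4x^2 - 10x + 132 = 0.
By the quadratic formula, x = (10 +/- sqrt(2212)) / -8, so x ~= -7.129 or x ~= 4.629.
Neither value makes a denominator zero (x != 6, x != -6), so both are valid.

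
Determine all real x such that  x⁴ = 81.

Let u = x². The equation becomes u² - 81 = 0.
Factor: (u - 9)(u + 9) = 0, so u = 9 or u = -9.
x² = 9 gives x = ±3.
x² = -9 < 0 has no real solution.

x = -3 or x = 3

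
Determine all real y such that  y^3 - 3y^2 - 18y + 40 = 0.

y = -4 or y = 2 or y = 5

Possible rational roots are divisors of 40. Testing y = 5 gives 0, so (y - 5) is a factor.
Divide: y^3 - 3y^2 - 18y + 40 = (y - 5)(y^2 + 2y - 8).
Factor the quadratic: y = 2 or y = -4.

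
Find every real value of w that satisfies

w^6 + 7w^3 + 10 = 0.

Let u = w^3. The equation becomes u^2 + 7u + 10 = 0.
Factor: (u + 2)(u + 5) = 0, so u = -2 or u = -5.
w^3 = -2 gives w = -(2)^(1/3) ~= -1.2599.
w^3 = -5 gives w = -(5)^(1/3) ~= -1.71.

w = -1.71 or w = -1.2599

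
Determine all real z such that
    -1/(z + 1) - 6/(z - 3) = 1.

z = -5 or z = 0

Multiply both sides by (z + 1)(z - 3):
-(z - 3) - 6(z + 1) = (z + 1)(z - 3).
Expand and collect terms: z^2 + 5z = 0.
Factor or apply the quadratic formula: z = 0 or z = -5.
Neither value makes a denominator zero (z != -1, z != 3), so both are valid.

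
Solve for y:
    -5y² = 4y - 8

y = -1.7266 or y = 0.9266

Rearrange to standard form: -5y² - 4y + 8 = 0.
Discriminant: (-4)² − 4·(-5)·8 = 176.
Quadratic formula: y = (4 ± √176) / (-10).
So y = -2·√(11)/5 - 2/5 ≈ -1.7266 or y = -2/5 + 2·√(11)/5 ≈ 0.9266.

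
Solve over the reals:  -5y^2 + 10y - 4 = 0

y = 0.5528 or y = 1.4472

Discriminant: (10)^2 - 4*(-5)*(-4) = 20.
Quadratic formula: y = (-10 +/- sqrt(20)) / (-10).
So y = 1 - sqrt(5)/5 ~= 0.5528 or y = sqrt(5)/5 + 1 ~= 1.4472.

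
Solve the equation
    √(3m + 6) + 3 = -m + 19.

m = 10

Isolate the radical: √(3m + 6) = -m + 16.
Square both sides: 3m + 6 = (-m + 16)².
Expand and rearrange: m² - 35m + 250 = 0.
Solving gives m = 25 or m = 10.
Check each candidate in the original equation:
  m = 25: √(81) = 9, while -m + 16 = -9 — extraneous.
  m = 10: √(36) = 6, while -m + 16 = 6 — valid.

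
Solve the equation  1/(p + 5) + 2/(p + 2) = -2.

Multiply both sides by (p + 5)(p + 2):
(p + 2) + 2(p + 5) = -2(p + 5)(p + 2).
Expand and collect terms: -2p² - 17p - 32 = 0.
By the quadratic formula, p = (17 ± √33) / -4, so p ≈ -5.6861 or p ≈ -2.8139.
Neither value makes a denominator zero (p ≠ -5, p ≠ -2), so both are valid.

p = -5.6861 or p = -2.8139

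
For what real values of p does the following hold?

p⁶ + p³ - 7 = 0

p = -1.4725 or p = 1.2991

Let u = p³. The equation becomes u² + u - 7 = 0.
By the quadratic formula, u = -1/2 + √(29)/2 or u = -√(29)/2 - 1/2.
p³ = -1/2 + √(29)/2 gives p = ∛(-1/2 + √(29)/2) ≈ 1.2991.
p³ = -√(29)/2 - 1/2 gives p = -∛(1/2 + √(29)/2) ≈ -1.4725.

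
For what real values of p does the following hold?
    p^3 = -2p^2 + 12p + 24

Rearrange: p^3 + 2p^2 - 12p - 24 = 0.
Possible rational roots are divisors of -24. Testing p = -2 gives 0, so (p + 2) is a factor.
Divide: p^3 + 2p^2 - 12p - 24 = (p + 2)(p^2 - 12).
Apply the quadratic formula to p^2 - 12 = 0: p = (0 +/- sqrt(48))/2, i.e. p ~= 3.4641 or p ~= -3.4641.

p = -3.4641 or p = -2 or p = 3.4641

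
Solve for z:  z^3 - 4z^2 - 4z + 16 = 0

z = -2 or z = 2 or z = 4

Possible rational roots are divisors of 16. Testing z = 4 gives 0, so (z - 4) is a factor.
Divide: z^3 - 4z^2 - 4z + 16 = (z - 4)(z^2 - 4).
Factor the quadratic: z = 2 or z = -2.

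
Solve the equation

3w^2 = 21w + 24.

w = -1 or w = 8

Bring every term to one side: 3w^2 - 21w - 24 = 0.
Factor: 3(w + 1)(w - 8) = 0.
So w = -1 or w = 8.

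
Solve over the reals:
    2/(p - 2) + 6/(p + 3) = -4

p = -4.6225 or p = 1.6225

Multiply both sides by (p - 2)(p + 3):
2(p + 3) + 6(p - 2) = -4(p - 2)(p + 3).
Expand and collect terms: -4p^2 - 12p + 30 = 0.
By the quadratic formula, p = (12 +/- sqrt(624)) / -8, so p ~= -4.6225 or p ~= 1.6225.
Neither value makes a denominator zero (p != 2, p != -3), so both are valid.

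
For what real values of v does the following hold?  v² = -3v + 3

Rearrange to standard form: v² + 3v - 3 = 0.
Discriminant: (3)² − 4·1·(-3) = 21.
Quadratic formula: v = (-3 ± √21) / 2.
So v = -3/2 + √(21)/2 ≈ 0.7913 or v = -√(21)/2 - 3/2 ≈ -3.7913.

v = -3.7913 or v = 0.7913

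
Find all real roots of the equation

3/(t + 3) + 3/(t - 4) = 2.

Multiply both sides by (t + 3)(t - 4):
3(t - 4) + 3(t + 3) = 2(t + 3)(t - 4).
Expand and collect terms: 2t^2 - 8t - 21 = 0.
By the quadratic formula, t = (8 +/- sqrt(232)) / 4, so t ~= 5.8079 or t ~= -1.8079.
Neither value makes a denominator zero (t != -3, t != 4), so both are valid.

t = -1.8079 or t = 5.8079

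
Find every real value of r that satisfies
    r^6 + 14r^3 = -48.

Let u = r^3. The equation becomes u^2 + 14u + 48 = 0.
Factor: (u + 8)(u + 6) = 0, so u = -8 or u = -6.
r^3 = -8 gives r = -2.
r^3 = -6 gives r = -(6)^(1/3) ~= -1.8171.

r = -2 or r = -1.8171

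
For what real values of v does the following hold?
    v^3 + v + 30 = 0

Possible rational roots are divisors of 30. Testing v = -3 gives 0, so (v + 3) is a factor.
Divide: v^3 + v + 30 = (v + 3)(v^2 - 3v + 10).
The quadratic v^2 - 3v + 10 has discriminant -31 < 0, so no further real roots.

v = -3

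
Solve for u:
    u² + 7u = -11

u = -4.618 or u = -2.382

Rearrange to standard form: u² + 7u + 11 = 0.
Discriminant: (7)² − 4·1·11 = 5.
Quadratic formula: u = (-7 ± √5) / 2.
So u = -7/2 + √(5)/2 ≈ -2.382 or u = -7/2 - √(5)/2 ≈ -4.618.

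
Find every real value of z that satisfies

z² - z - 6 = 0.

Factor: (z + 2)(z - 3) = 0.
So z = -2 or z = 3.

z = -2 or z = 3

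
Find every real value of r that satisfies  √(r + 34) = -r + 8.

r = 2

Square both sides: r + 34 = (-r + 8)².
Expand and rearrange: r² - 17r + 30 = 0.
Solving gives r = 15 or r = 2.
Check each candidate in the original equation:
  r = 15: √(49) = 7, while -r + 8 = -7 — extraneous.
  r = 2: √(36) = 6, while -r + 8 = 6 — valid.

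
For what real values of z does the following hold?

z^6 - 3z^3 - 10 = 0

z = -1.2599 or z = 1.71

Let u = z^3. The equation becomes u^2 - 3u - 10 = 0.
Factor: (u + 2)(u - 5) = 0, so u = -2 or u = 5.
z^3 = -2 gives z = -(2)^(1/3) ~= -1.2599.
z^3 = 5 gives z = (5)^(1/3) ~= 1.71.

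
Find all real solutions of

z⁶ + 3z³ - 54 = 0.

z = -2.0801 or z = 1.8171

Let u = z³. The equation becomes u² + 3u - 54 = 0.
Factor: (u + 9)(u - 6) = 0, so u = -9 or u = 6.
z³ = -9 gives z = -∛(9) ≈ -2.0801.
z³ = 6 gives z = ∛(6) ≈ 1.8171.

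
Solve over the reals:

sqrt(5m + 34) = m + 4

m = 3

Square both sides: 5m + 34 = (m + 4)^2.
Expand and rearrange: m^2 + 3m - 18 = 0.
Solving gives m = 3 or m = -6.
Check each candidate in the original equation:
  m = 3: sqrt(49) = 7, while m + 4 = 7 — valid.
  m = -6: sqrt(4) = 2, while m + 4 = -2 — extraneous.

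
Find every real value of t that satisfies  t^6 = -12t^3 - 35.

Let u = t^3. The equation becomes u^2 + 12u + 35 = 0.
Factor: (u + 7)(u + 5) = 0, so u = -7 or u = -5.
t^3 = -7 gives t = -(7)^(1/3) ~= -1.9129.
t^3 = -5 gives t = -(5)^(1/3) ~= -1.71.

t = -1.9129 or t = -1.71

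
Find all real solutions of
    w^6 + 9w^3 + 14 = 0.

w = -1.9129 or w = -1.2599

Let u = w^3. The equation becomes u^2 + 9u + 14 = 0.
Factor: (u + 2)(u + 7) = 0, so u = -2 or u = -7.
w^3 = -2 gives w = -(2)^(1/3) ~= -1.2599.
w^3 = -7 gives w = -(7)^(1/3) ~= -1.9129.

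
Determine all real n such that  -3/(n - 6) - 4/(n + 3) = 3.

Multiply both sides by (n - 6)(n + 3):
-3(n + 3) - 4(n - 6) = 3(n - 6)(n + 3).
Expand and collect terms: 3n^2 - 2n - 69 = 0.
By the quadratic formula, n = (2 +/- sqrt(832)) / 6, so n ~= 5.1407 or n ~= -4.4741.
Neither value makes a denominator zero (n != 6, n != -3), so both are valid.

n = -4.4741 or n = 5.1407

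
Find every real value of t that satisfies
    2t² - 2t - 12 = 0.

Factor: 2(t - 3)(t + 2) = 0.
So t = 3 or t = -2.

t = -2 or t = 3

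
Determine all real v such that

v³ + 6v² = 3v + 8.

v = -6.2749 or v = -1 or v = 1.2749

Rearrange: v³ + 6v² - 3v - 8 = 0.
Possible rational roots are divisors of -8. Testing v = -1 gives 0, so (v + 1) is a factor.
Divide: v³ + 6v² - 3v - 8 = (v + 1)(v² + 5v - 8).
Apply the quadratic formula to v² + 5v - 8 = 0: v = (-5 ± √57)/2, i.e. v ≈ 1.2749 or v ≈ -6.2749.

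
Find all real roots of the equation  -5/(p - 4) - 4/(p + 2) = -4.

Multiply both sides by (p - 4)(p + 2):
-5(p + 2) - 4(p - 4) = -4(p - 4)(p + 2).
Expand and collect terms: -4p^2 + 17p + 26 = 0.
By the quadratic formula, p = (-17 +/- sqrt(705)) / -8, so p ~= -1.194 or p ~= 5.444.
Neither value makes a denominator zero (p != 4, p != -2), so both are valid.

p = -1.194 or p = 5.444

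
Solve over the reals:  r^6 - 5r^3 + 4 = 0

Let u = r^3. The equation becomes u^2 - 5u + 4 = 0.
Factor: (u - 4)(u - 1) = 0, so u = 4 or u = 1.
r^3 = 4 gives r = (4)^(1/3) ~= 1.5874.
r^3 = 1 gives r = 1.

r = 1 or r = 1.5874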